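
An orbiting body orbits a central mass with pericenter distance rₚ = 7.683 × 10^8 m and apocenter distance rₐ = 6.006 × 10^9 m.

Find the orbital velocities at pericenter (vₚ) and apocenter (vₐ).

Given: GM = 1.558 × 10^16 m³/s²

Use the vis-viva equation v² = GM(2/r − 1/a) with a = (rₚ + rₐ)/2 = (7.683e+08 + 6.006e+09)/2 = 3.38715e+09 m.
vₚ = √(GM · (2/rₚ − 1/a)) = √(1.558e+16 · (2/7.683e+08 − 1/3.38715e+09)) m/s ≈ 5996 m/s = 5.996 km/s.
vₐ = √(GM · (2/rₐ − 1/a)) = √(1.558e+16 · (2/6.006e+09 − 1/3.38715e+09)) m/s ≈ 767.1 m/s = 767.1 m/s.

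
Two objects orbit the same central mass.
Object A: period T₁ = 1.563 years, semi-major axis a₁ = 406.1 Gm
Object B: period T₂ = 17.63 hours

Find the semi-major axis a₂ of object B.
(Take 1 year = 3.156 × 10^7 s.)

Convert to SI: T₁ = 1.563 years = 4.93283e+07 s; a₁ = 406.1 Gm = 4.061e+11 m; T₂ = 17.63 hours = 63468 s.
Kepler's third law: (T₁/T₂)² = (a₁/a₂)³ ⇒ a₂ = a₁ · (T₂/T₁)^(2/3).
T₂/T₁ = 63468 / 4.93283e+07 = 0.00128665.
a₂ = 4.061e+11 · (0.00128665)^(2/3) m ≈ 4.804e+09 m = 4.804 Gm.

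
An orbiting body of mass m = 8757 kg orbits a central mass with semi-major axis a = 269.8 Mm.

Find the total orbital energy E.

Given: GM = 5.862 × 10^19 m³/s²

Convert to SI: a = 269.8 Mm = 2.698e+08 m.
E = −GMm / (2a).
E = −5.862e+19 · 8757 / (2 · 2.698e+08) J ≈ -9.513e+14 J = -951.3 TJ.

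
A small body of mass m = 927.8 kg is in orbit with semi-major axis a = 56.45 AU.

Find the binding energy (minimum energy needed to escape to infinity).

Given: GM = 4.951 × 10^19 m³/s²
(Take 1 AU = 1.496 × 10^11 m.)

Convert to SI: a = 56.45 AU = 8.44492e+12 m.
Total orbital energy is E = −GMm/(2a); binding energy is E_bind = −E = GMm/(2a).
E_bind = 4.951e+19 · 927.8 / (2 · 8.44492e+12) J ≈ 2.72e+09 J = 2.72 GJ.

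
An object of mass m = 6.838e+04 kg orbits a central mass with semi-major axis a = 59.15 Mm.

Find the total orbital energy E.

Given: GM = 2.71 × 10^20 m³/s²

Convert to SI: a = 59.15 Mm = 5.915e+07 m.
E = −GMm / (2a).
E = −2.71e+20 · 6.838e+04 / (2 · 5.915e+07) J ≈ -1.566e+17 J = -156.6 PJ.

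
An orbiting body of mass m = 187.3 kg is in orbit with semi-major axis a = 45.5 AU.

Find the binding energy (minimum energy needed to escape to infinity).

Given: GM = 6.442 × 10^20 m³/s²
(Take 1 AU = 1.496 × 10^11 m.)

Convert to SI: a = 45.5 AU = 6.8068e+12 m.
Total orbital energy is E = −GMm/(2a); binding energy is E_bind = −E = GMm/(2a).
E_bind = 6.442e+20 · 187.3 / (2 · 6.8068e+12) J ≈ 8.863e+09 J = 8.863 GJ.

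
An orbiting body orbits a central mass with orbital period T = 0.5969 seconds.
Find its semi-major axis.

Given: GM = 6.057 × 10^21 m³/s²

Invert Kepler's third law: a = (GM · T² / (4π²))^(1/3).
Substituting T = 0.5969 s and GM = 6.057e+21 m³/s²:
a = (6.057e+21 · (0.5969)² / (4π²))^(1/3) m
a ≈ 3.795e+06 m = 3.795 Mm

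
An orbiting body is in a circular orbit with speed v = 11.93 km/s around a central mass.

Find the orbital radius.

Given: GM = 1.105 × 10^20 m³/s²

Convert to SI: v = 11.93 km/s = 11930 m/s.
For a circular orbit, v² = GM / r, so r = GM / v².
r = 1.105e+20 / (11930)² m ≈ 7.764e+11 m = 7.764 × 10^11 m.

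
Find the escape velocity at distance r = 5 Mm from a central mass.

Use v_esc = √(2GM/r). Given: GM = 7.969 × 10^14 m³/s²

Convert to SI: r = 5 Mm = 5e+06 m.
Escape velocity comes from setting total energy to zero: ½v² − GM/r = 0 ⇒ v_esc = √(2GM / r).
v_esc = √(2 · 7.969e+14 / 5e+06) m/s ≈ 1.785e+04 m/s = 17.85 km/s.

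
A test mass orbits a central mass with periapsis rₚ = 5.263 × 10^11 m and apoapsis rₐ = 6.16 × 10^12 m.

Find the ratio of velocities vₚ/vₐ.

Conservation of angular momentum gives rₚvₚ = rₐvₐ, so vₚ/vₐ = rₐ/rₚ.
vₚ/vₐ = 6.16e+12 / 5.263e+11 ≈ 11.7.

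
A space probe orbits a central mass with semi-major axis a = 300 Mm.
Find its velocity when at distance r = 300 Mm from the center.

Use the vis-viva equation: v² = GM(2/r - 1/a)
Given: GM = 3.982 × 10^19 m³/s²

Convert to SI: a = 300 Mm = 3e+08 m; r = 300 Mm = 3e+08 m.
Vis-viva: v = √(GM · (2/r − 1/a)).
2/r − 1/a = 2/3e+08 − 1/3e+08 = 3.33333e-09 m⁻¹.
v = √(3.982e+19 · 3.33333e-09) m/s ≈ 3.643e+05 m/s = 364.3 km/s.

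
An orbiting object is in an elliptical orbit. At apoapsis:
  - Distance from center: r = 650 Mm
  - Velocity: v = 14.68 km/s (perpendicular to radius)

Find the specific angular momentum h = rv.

Convert to SI: r = 650 Mm = 6.5e+08 m; v = 14.68 km/s = 14680 m/s.
With v perpendicular to r, h = r · v.
h = 6.5e+08 · 14680 m²/s ≈ 9.542e+12 m²/s.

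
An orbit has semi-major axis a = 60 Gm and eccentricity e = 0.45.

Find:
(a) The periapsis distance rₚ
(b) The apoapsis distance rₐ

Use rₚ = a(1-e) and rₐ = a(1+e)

Convert to SI: a = 60 Gm = 6e+10 m.
(a) rₚ = a(1 − e) = 6e+10 · (1 − 0.45) = 6e+10 · 0.55 ≈ 3.3e+10 m = 33 Gm.
(b) rₐ = a(1 + e) = 6e+10 · (1 + 0.45) = 6e+10 · 1.45 ≈ 8.7e+10 m = 87 Gm.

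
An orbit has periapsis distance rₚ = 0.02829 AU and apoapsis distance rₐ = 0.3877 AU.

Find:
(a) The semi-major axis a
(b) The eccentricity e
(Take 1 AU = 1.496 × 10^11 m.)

Convert to SI: rₚ = 0.02829 AU = 4.23218e+09 m; rₐ = 0.3877 AU = 5.79999e+10 m.
(a) a = (rₚ + rₐ) / 2 = (4.23218e+09 + 5.79999e+10) / 2 ≈ 3.112e+10 m = 0.208 AU.
(b) e = (rₐ − rₚ) / (rₐ + rₚ) = (5.79999e+10 − 4.23218e+09) / (5.79999e+10 + 4.23218e+09) ≈ 0.864.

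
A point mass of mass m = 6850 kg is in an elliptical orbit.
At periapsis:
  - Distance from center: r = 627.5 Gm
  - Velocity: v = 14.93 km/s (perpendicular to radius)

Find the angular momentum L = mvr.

Convert to SI: r = 627.5 Gm = 6.275e+11 m; v = 14.93 km/s = 14930 m/s.
Since v is perpendicular to r, L = m · v · r.
L = 6850 · 14930 · 6.275e+11 kg·m²/s ≈ 6.417e+19 kg·m²/s.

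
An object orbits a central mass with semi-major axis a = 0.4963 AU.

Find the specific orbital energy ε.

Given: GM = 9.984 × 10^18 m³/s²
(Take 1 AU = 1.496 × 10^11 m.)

Convert to SI: a = 0.4963 AU = 7.42465e+10 m.
ε = −GM / (2a).
ε = −9.984e+18 / (2 · 7.42465e+10) J/kg ≈ -6.724e+07 J/kg = -67.24 MJ/kg.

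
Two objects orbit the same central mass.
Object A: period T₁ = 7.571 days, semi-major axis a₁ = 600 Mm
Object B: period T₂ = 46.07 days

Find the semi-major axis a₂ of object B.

Convert to SI: T₁ = 7.571 days = 654134 s; a₁ = 600 Mm = 6e+08 m; T₂ = 46.07 days = 3.98045e+06 s.
Kepler's third law: (T₁/T₂)² = (a₁/a₂)³ ⇒ a₂ = a₁ · (T₂/T₁)^(2/3).
T₂/T₁ = 3.98045e+06 / 654134 = 6.08506.
a₂ = 6e+08 · (6.08506)^(2/3) m ≈ 2e+09 m = 2 Gm.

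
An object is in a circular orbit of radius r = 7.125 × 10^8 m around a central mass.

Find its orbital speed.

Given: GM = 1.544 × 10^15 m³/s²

For a circular orbit, gravity supplies the centripetal force, so v = √(GM / r).
v = √(1.544e+15 / 7.125e+08) m/s ≈ 1472 m/s = 1.472 km/s.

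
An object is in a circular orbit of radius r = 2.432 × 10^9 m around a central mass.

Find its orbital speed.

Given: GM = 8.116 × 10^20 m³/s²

For a circular orbit, gravity supplies the centripetal force, so v = √(GM / r).
v = √(8.116e+20 / 2.432e+09) m/s ≈ 5.777e+05 m/s = 577.7 km/s.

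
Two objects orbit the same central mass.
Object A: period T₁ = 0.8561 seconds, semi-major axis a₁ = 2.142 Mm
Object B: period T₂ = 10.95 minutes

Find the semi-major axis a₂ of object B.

Convert to SI: a₁ = 2.142 Mm = 2.142e+06 m; T₂ = 10.95 minutes = 657 s.
Kepler's third law: (T₁/T₂)² = (a₁/a₂)³ ⇒ a₂ = a₁ · (T₂/T₁)^(2/3).
T₂/T₁ = 657 / 0.8561 = 767.434.
a₂ = 2.142e+06 · (767.434)^(2/3) m ≈ 1.795e+08 m = 179.5 Mm.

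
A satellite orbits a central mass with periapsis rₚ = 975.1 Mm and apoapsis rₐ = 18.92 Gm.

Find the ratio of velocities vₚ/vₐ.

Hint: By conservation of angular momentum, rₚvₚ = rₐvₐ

Convert to SI: rₚ = 975.1 Mm = 9.751e+08 m; rₐ = 18.92 Gm = 1.892e+10 m.
Conservation of angular momentum gives rₚvₚ = rₐvₐ, so vₚ/vₐ = rₐ/rₚ.
vₚ/vₐ = 1.892e+10 / 9.751e+08 ≈ 19.4.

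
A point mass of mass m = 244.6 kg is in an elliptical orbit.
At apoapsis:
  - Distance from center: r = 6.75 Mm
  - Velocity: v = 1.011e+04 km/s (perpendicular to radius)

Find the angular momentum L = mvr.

Convert to SI: r = 6.75 Mm = 6.75e+06 m; v = 1.011e+04 km/s = 1.011e+07 m/s.
Since v is perpendicular to r, L = m · v · r.
L = 244.6 · 1.011e+07 · 6.75e+06 kg·m²/s ≈ 1.669e+16 kg·m²/s.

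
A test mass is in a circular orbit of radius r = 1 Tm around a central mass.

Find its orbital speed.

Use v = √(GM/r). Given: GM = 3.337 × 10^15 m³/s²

Convert to SI: r = 1 Tm = 1e+12 m.
For a circular orbit, gravity supplies the centripetal force, so v = √(GM / r).
v = √(3.337e+15 / 1e+12) m/s ≈ 57.77 m/s = 57.77 m/s.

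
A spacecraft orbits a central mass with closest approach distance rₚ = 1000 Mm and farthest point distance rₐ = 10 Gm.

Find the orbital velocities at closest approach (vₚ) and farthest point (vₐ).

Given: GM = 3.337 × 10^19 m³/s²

Convert to SI: rₚ = 1000 Mm = 1e+09 m; rₐ = 10 Gm = 1e+10 m.
Use the vis-viva equation v² = GM(2/r − 1/a) with a = (rₚ + rₐ)/2 = (1e+09 + 1e+10)/2 = 5.5e+09 m.
vₚ = √(GM · (2/rₚ − 1/a)) = √(3.337e+19 · (2/1e+09 − 1/5.5e+09)) m/s ≈ 2.463e+05 m/s = 246.3 km/s.
vₐ = √(GM · (2/rₐ − 1/a)) = √(3.337e+19 · (2/1e+10 − 1/5.5e+09)) m/s ≈ 2.463e+04 m/s = 24.63 km/s.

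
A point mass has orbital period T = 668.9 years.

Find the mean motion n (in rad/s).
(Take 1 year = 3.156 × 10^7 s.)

Convert to SI: T = 668.9 years = 2.11105e+10 s.
n = 2π / T.
n = 2π / 2.11105e+10 s ≈ 2.976e-10 rad/s.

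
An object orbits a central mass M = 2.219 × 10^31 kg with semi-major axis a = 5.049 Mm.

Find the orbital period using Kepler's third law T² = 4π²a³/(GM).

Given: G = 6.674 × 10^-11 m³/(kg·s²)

Convert to SI: a = 5.049 Mm = 5.049e+06 m.
GM = G · M = 6.674e-11 · 2.219e+31 = 1.48096e+21 m³/s².
Kepler's third law: T = 2π √(a³ / GM).
Substituting a = 5.049e+06 m and GM = 1.48096e+21 m³/s²:
T = 2π √((5.049e+06)³ / 1.48096e+21) s
T ≈ 1.852 s = 1.852 seconds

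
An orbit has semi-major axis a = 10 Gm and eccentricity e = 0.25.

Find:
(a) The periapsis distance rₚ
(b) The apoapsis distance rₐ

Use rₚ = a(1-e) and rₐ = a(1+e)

Convert to SI: a = 10 Gm = 1e+10 m.
(a) rₚ = a(1 − e) = 1e+10 · (1 − 0.25) = 1e+10 · 0.75 ≈ 7.5e+09 m = 7.5 Gm.
(b) rₐ = a(1 + e) = 1e+10 · (1 + 0.25) = 1e+10 · 1.25 ≈ 1.25e+10 m = 12.5 Gm.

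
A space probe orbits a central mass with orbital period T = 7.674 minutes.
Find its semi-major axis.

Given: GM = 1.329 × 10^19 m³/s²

Convert to SI: T = 7.674 minutes = 460.44 s.
Invert Kepler's third law: a = (GM · T² / (4π²))^(1/3).
Substituting T = 460.44 s and GM = 1.329e+19 m³/s²:
a = (1.329e+19 · (460.44)² / (4π²))^(1/3) m
a ≈ 4.148e+07 m = 41.48 Mm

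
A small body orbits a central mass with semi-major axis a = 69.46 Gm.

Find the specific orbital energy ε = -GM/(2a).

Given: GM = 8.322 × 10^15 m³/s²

Convert to SI: a = 69.46 Gm = 6.946e+10 m.
ε = −GM / (2a).
ε = −8.322e+15 / (2 · 6.946e+10) J/kg ≈ -5.99e+04 J/kg = -59.9 kJ/kg.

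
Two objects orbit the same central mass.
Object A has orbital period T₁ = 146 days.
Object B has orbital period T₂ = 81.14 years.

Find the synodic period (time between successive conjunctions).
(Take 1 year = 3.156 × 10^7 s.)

Convert to SI: T₁ = 146 days = 1.26144e+07 s; T₂ = 81.14 years = 2.56078e+09 s.
T_syn = |T₁ · T₂ / (T₁ − T₂)|.
T_syn = |1.26144e+07 · 2.56078e+09 / (1.26144e+07 − 2.56078e+09)| s ≈ 1.268e+07 s = 146.7 days.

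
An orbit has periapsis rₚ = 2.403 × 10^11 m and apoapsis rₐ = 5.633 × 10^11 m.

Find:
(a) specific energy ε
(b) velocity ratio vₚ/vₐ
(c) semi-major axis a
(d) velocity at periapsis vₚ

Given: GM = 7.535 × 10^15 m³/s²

(a) With a = (rₚ + rₐ)/2 = 4.018e+11 m, ε = −GM/(2a) = −7.535e+15/(2 · 4.018e+11) J/kg ≈ -9377 J/kg
(b) Conservation of angular momentum (rₚvₚ = rₐvₐ) gives vₚ/vₐ = rₐ/rₚ = 5.633e+11/2.403e+11 ≈ 2.344
(c) a = (rₚ + rₐ)/2 = (2.403e+11 + 5.633e+11)/2 ≈ 4.018e+11 m
(d) With a = (rₚ + rₐ)/2 = 4.018e+11 m, vₚ = √(GM (2/rₚ − 1/a)) = √(7.535e+15 · (2/2.403e+11 − 1/4.018e+11)) m/s ≈ 209.7 m/s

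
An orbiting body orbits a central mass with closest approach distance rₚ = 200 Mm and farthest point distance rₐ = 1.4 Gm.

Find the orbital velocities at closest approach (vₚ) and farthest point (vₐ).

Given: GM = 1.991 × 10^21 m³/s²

Convert to SI: rₚ = 200 Mm = 2e+08 m; rₐ = 1.4 Gm = 1.4e+09 m.
Use the vis-viva equation v² = GM(2/r − 1/a) with a = (rₚ + rₐ)/2 = (2e+08 + 1.4e+09)/2 = 8e+08 m.
vₚ = √(GM · (2/rₚ − 1/a)) = √(1.991e+21 · (2/2e+08 − 1/8e+08)) m/s ≈ 4.174e+06 m/s = 4174 km/s.
vₐ = √(GM · (2/rₐ − 1/a)) = √(1.991e+21 · (2/1.4e+09 − 1/8e+08)) m/s ≈ 5.963e+05 m/s = 596.3 km/s.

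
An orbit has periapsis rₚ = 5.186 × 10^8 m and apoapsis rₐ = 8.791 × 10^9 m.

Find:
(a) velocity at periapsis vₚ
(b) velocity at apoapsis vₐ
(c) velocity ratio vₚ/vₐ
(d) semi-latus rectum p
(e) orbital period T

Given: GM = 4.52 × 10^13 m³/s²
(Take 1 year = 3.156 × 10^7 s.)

(a) With a = (rₚ + rₐ)/2 = 4.6548e+09 m, vₚ = √(GM (2/rₚ − 1/a)) = √(4.52e+13 · (2/5.186e+08 − 1/4.6548e+09)) m/s ≈ 405.7 m/s
(b) With a = (rₚ + rₐ)/2 = 4.6548e+09 m, vₐ = √(GM (2/rₐ − 1/a)) = √(4.52e+13 · (2/8.791e+09 − 1/4.6548e+09)) m/s ≈ 23.93 m/s
(c) Conservation of angular momentum (rₚvₚ = rₐvₐ) gives vₚ/vₐ = rₐ/rₚ = 8.791e+09/5.186e+08 ≈ 16.95
(d) From a = (rₚ + rₐ)/2 = 4.6548e+09 m and e = (rₐ − rₚ)/(rₐ + rₚ) = 0.888588, p = a(1 − e²) = 4.6548e+09 · (1 − (0.888588)²) ≈ 9.794e+08 m
(e) With a = (rₚ + rₐ)/2 = 4.6548e+09 m, T = 2π √(a³/GM) = 2π √((4.6548e+09)³/4.52e+13) s ≈ 2.968e+08 s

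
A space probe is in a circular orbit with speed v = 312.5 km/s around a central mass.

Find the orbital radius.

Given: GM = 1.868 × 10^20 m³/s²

Convert to SI: v = 312.5 km/s = 312500 m/s.
For a circular orbit, v² = GM / r, so r = GM / v².
r = 1.868e+20 / (312500)² m ≈ 1.913e+09 m = 1.913 × 10^9 m.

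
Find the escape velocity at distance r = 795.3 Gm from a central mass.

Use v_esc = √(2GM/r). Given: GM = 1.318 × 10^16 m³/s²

Convert to SI: r = 795.3 Gm = 7.953e+11 m.
Escape velocity comes from setting total energy to zero: ½v² − GM/r = 0 ⇒ v_esc = √(2GM / r).
v_esc = √(2 · 1.318e+16 / 7.953e+11) m/s ≈ 182.1 m/s = 182.1 m/s.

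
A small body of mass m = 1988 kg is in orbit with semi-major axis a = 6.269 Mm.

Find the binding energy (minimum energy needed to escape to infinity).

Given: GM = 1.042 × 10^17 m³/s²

Convert to SI: a = 6.269 Mm = 6.269e+06 m.
Total orbital energy is E = −GMm/(2a); binding energy is E_bind = −E = GMm/(2a).
E_bind = 1.042e+17 · 1988 / (2 · 6.269e+06) J ≈ 1.652e+13 J = 16.52 TJ.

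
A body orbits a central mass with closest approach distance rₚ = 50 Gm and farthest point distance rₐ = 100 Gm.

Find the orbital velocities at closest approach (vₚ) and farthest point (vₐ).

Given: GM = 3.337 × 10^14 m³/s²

Convert to SI: rₚ = 50 Gm = 5e+10 m; rₐ = 100 Gm = 1e+11 m.
Use the vis-viva equation v² = GM(2/r − 1/a) with a = (rₚ + rₐ)/2 = (5e+10 + 1e+11)/2 = 7.5e+10 m.
vₚ = √(GM · (2/rₚ − 1/a)) = √(3.337e+14 · (2/5e+10 − 1/7.5e+10)) m/s ≈ 94.33 m/s = 94.33 m/s.
vₐ = √(GM · (2/rₐ − 1/a)) = √(3.337e+14 · (2/1e+11 − 1/7.5e+10)) m/s ≈ 47.17 m/s = 47.17 m/s.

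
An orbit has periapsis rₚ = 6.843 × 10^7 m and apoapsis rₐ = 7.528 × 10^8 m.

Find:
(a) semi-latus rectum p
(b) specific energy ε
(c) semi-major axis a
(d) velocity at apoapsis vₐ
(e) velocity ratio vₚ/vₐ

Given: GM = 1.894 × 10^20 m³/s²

(a) From a = (rₚ + rₐ)/2 = 4.10615e+08 m and e = (rₐ − rₚ)/(rₐ + rₚ) = 0.833348, p = a(1 − e²) = 4.10615e+08 · (1 − (0.833348)²) ≈ 1.255e+08 m
(b) With a = (rₚ + rₐ)/2 = 4.10615e+08 m, ε = −GM/(2a) = −1.894e+20/(2 · 4.10615e+08) J/kg ≈ -2.306e+11 J/kg
(c) a = (rₚ + rₐ)/2 = (6.843e+07 + 7.528e+08)/2 ≈ 4.106e+08 m
(d) With a = (rₚ + rₐ)/2 = 4.10615e+08 m, vₐ = √(GM (2/rₐ − 1/a)) = √(1.894e+20 · (2/7.528e+08 − 1/4.10615e+08)) m/s ≈ 2.048e+05 m/s
(e) Conservation of angular momentum (rₚvₚ = rₐvₐ) gives vₚ/vₐ = rₐ/rₚ = 7.528e+08/6.843e+07 ≈ 11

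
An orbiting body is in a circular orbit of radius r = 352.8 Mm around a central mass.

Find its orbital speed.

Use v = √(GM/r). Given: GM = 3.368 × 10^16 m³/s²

Convert to SI: r = 352.8 Mm = 3.528e+08 m.
For a circular orbit, gravity supplies the centripetal force, so v = √(GM / r).
v = √(3.368e+16 / 3.528e+08) m/s ≈ 9771 m/s = 9.771 km/s.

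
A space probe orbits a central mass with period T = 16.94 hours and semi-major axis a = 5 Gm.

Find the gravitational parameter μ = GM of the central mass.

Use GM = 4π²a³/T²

Convert to SI: T = 16.94 hours = 60984 s; a = 5 Gm = 5e+09 m.
GM = 4π² · a³ / T².
GM = 4π² · (5e+09)³ / (60984)² m³/s² ≈ 1.327e+21 m³/s² = 1.327 × 10^21 m³/s².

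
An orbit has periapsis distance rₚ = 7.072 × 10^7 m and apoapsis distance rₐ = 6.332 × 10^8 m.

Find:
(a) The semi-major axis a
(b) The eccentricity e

(a) a = (rₚ + rₐ) / 2 = (7.072e+07 + 6.332e+08) / 2 ≈ 3.52e+08 m = 3.52 × 10^8 m.
(b) e = (rₐ − rₚ) / (rₐ + rₚ) = (6.332e+08 − 7.072e+07) / (6.332e+08 + 7.072e+07) ≈ 0.7991.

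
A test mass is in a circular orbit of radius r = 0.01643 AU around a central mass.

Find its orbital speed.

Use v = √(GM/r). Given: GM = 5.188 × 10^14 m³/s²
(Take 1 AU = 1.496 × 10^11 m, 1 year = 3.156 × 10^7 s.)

Convert to SI: r = 0.01643 AU = 2.45793e+09 m.
For a circular orbit, gravity supplies the centripetal force, so v = √(GM / r).
v = √(5.188e+14 / 2.45793e+09) m/s ≈ 459.4 m/s = 0.09692 AU/year.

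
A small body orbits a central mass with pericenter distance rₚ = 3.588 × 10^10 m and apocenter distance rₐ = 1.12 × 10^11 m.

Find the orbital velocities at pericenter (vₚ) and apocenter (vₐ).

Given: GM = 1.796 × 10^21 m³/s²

Use the vis-viva equation v² = GM(2/r − 1/a) with a = (rₚ + rₐ)/2 = (3.588e+10 + 1.12e+11)/2 = 7.394e+10 m.
vₚ = √(GM · (2/rₚ − 1/a)) = √(1.796e+21 · (2/3.588e+10 − 1/7.394e+10)) m/s ≈ 2.754e+05 m/s = 275.4 km/s.
vₐ = √(GM · (2/rₐ − 1/a)) = √(1.796e+21 · (2/1.12e+11 − 1/7.394e+10)) m/s ≈ 8.821e+04 m/s = 88.21 km/s.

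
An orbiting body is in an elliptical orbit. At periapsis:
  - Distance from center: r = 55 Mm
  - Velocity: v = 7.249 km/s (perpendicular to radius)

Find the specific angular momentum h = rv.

Convert to SI: r = 55 Mm = 5.5e+07 m; v = 7.249 km/s = 7249 m/s.
With v perpendicular to r, h = r · v.
h = 5.5e+07 · 7249 m²/s ≈ 3.987e+11 m²/s.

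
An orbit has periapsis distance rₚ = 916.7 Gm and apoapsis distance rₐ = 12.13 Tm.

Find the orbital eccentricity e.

Convert to SI: rₚ = 916.7 Gm = 9.167e+11 m; rₐ = 12.13 Tm = 1.213e+13 m.
e = (rₐ − rₚ) / (rₐ + rₚ).
e = (1.213e+13 − 9.167e+11) / (1.213e+13 + 9.167e+11) = 1.12133e+13 / 1.30467e+13 ≈ 0.8595.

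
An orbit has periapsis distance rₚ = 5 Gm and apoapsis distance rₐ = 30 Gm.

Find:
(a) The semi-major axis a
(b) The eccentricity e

Convert to SI: rₚ = 5 Gm = 5e+09 m; rₐ = 30 Gm = 3e+10 m.
(a) a = (rₚ + rₐ) / 2 = (5e+09 + 3e+10) / 2 ≈ 1.75e+10 m = 17.5 Gm.
(b) e = (rₐ − rₚ) / (rₐ + rₚ) = (3e+10 − 5e+09) / (3e+10 + 5e+09) ≈ 0.7143.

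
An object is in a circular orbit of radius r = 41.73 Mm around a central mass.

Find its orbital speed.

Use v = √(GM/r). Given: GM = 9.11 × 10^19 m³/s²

Convert to SI: r = 41.73 Mm = 4.173e+07 m.
For a circular orbit, gravity supplies the centripetal force, so v = √(GM / r).
v = √(9.11e+19 / 4.173e+07) m/s ≈ 1.478e+06 m/s = 1478 km/s.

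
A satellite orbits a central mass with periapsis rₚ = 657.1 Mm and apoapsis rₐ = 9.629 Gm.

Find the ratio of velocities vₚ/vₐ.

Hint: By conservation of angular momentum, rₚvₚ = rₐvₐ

Convert to SI: rₚ = 657.1 Mm = 6.571e+08 m; rₐ = 9.629 Gm = 9.629e+09 m.
Conservation of angular momentum gives rₚvₚ = rₐvₐ, so vₚ/vₐ = rₐ/rₚ.
vₚ/vₐ = 9.629e+09 / 6.571e+08 ≈ 14.65.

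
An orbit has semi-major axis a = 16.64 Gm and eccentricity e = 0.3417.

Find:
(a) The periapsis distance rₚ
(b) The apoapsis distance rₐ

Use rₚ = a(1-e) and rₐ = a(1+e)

Convert to SI: a = 16.64 Gm = 1.664e+10 m.
(a) rₚ = a(1 − e) = 1.664e+10 · (1 − 0.3417) = 1.664e+10 · 0.6583 ≈ 1.095e+10 m = 10.95 Gm.
(b) rₐ = a(1 + e) = 1.664e+10 · (1 + 0.3417) = 1.664e+10 · 1.3417 ≈ 2.233e+10 m = 22.33 Gm.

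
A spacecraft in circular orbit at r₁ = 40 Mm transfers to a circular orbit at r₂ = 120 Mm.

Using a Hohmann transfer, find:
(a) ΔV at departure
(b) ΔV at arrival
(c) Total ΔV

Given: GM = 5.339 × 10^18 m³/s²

Convert to SI: r₁ = 40 Mm = 4e+07 m; r₂ = 120 Mm = 1.2e+08 m.
Transfer semi-major axis: a_t = (r₁ + r₂)/2 = (4e+07 + 1.2e+08)/2 = 8e+07 m.
Circular speeds: v₁ = √(GM/r₁) = 365342 m/s, v₂ = √(GM/r₂) = 210930 m/s.
Transfer speeds (vis-viva v² = GM(2/r − 1/a_t)): v₁ᵗ = 447451 m/s, v₂ᵗ = 149150 m/s.
(a) ΔV₁ = |v₁ᵗ − v₁| ≈ 8.211e+04 m/s = 82.11 km/s.
(b) ΔV₂ = |v₂ − v₂ᵗ| ≈ 6.178e+04 m/s = 61.78 km/s.
(c) ΔV_total = ΔV₁ + ΔV₂ ≈ 1.439e+05 m/s = 143.9 km/s.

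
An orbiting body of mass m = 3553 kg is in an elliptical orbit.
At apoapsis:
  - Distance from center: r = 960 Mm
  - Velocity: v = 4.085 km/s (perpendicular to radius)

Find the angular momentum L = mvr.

Convert to SI: r = 960 Mm = 9.6e+08 m; v = 4.085 km/s = 4085 m/s.
Since v is perpendicular to r, L = m · v · r.
L = 3553 · 4085 · 9.6e+08 kg·m²/s ≈ 1.393e+16 kg·m²/s.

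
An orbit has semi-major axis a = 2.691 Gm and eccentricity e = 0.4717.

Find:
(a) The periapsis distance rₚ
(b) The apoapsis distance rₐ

Convert to SI: a = 2.691 Gm = 2.691e+09 m.
(a) rₚ = a(1 − e) = 2.691e+09 · (1 − 0.4717) = 2.691e+09 · 0.5283 ≈ 1.422e+09 m = 1.422 Gm.
(b) rₐ = a(1 + e) = 2.691e+09 · (1 + 0.4717) = 2.691e+09 · 1.4717 ≈ 3.96e+09 m = 3.96 Gm.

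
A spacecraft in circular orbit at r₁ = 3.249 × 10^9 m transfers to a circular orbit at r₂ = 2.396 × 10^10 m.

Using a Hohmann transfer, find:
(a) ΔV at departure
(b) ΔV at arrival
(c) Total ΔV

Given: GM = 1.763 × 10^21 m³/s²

Transfer semi-major axis: a_t = (r₁ + r₂)/2 = (3.249e+09 + 2.396e+10)/2 = 1.36045e+10 m.
Circular speeds: v₁ = √(GM/r₁) = 736633 m/s, v₂ = √(GM/r₂) = 271258 m/s.
Transfer speeds (vis-viva v² = GM(2/r − 1/a_t)): v₁ᵗ = 977582 m/s, v₂ᵗ = 132561 m/s.
(a) ΔV₁ = |v₁ᵗ − v₁| ≈ 2.409e+05 m/s = 240.9 km/s.
(b) ΔV₂ = |v₂ − v₂ᵗ| ≈ 1.387e+05 m/s = 138.7 km/s.
(c) ΔV_total = ΔV₁ + ΔV₂ ≈ 3.796e+05 m/s = 379.6 km/s.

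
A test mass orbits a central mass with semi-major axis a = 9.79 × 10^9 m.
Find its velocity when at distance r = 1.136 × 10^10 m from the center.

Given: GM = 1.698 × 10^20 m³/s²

Vis-viva: v = √(GM · (2/r − 1/a)).
2/r − 1/a = 2/1.136e+10 − 1/9.79e+09 = 7.39113e-11 m⁻¹.
v = √(1.698e+20 · 7.39113e-11) m/s ≈ 1.12e+05 m/s = 112 km/s.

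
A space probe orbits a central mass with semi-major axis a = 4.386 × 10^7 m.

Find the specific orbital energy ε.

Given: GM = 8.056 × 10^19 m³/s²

ε = −GM / (2a).
ε = −8.056e+19 / (2 · 4.386e+07) J/kg ≈ -9.184e+11 J/kg = -918.4 GJ/kg.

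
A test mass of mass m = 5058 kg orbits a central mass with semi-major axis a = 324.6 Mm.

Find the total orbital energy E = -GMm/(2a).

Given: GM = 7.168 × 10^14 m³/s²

Convert to SI: a = 324.6 Mm = 3.246e+08 m.
E = −GMm / (2a).
E = −7.168e+14 · 5058 / (2 · 3.246e+08) J ≈ -5.585e+09 J = -5.585 GJ.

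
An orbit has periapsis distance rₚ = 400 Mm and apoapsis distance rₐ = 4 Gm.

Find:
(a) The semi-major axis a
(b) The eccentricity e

Convert to SI: rₚ = 400 Mm = 4e+08 m; rₐ = 4 Gm = 4e+09 m.
(a) a = (rₚ + rₐ) / 2 = (4e+08 + 4e+09) / 2 ≈ 2.2e+09 m = 2.2 Gm.
(b) e = (rₐ − rₚ) / (rₐ + rₚ) = (4e+09 − 4e+08) / (4e+09 + 4e+08) ≈ 0.8182.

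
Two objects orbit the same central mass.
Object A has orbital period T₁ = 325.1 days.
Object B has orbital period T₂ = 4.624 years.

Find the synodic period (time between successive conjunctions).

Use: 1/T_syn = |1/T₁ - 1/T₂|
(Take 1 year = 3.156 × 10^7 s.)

Convert to SI: T₁ = 325.1 days = 2.80886e+07 s; T₂ = 4.624 years = 1.45933e+08 s.
T_syn = |T₁ · T₂ / (T₁ − T₂)|.
T_syn = |2.80886e+07 · 1.45933e+08 / (2.80886e+07 − 1.45933e+08)| s ≈ 3.478e+07 s = 1.102 years.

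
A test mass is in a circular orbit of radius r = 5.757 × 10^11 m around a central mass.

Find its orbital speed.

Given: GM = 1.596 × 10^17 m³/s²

For a circular orbit, gravity supplies the centripetal force, so v = √(GM / r).
v = √(1.596e+17 / 5.757e+11) m/s ≈ 526.5 m/s = 526.5 m/s.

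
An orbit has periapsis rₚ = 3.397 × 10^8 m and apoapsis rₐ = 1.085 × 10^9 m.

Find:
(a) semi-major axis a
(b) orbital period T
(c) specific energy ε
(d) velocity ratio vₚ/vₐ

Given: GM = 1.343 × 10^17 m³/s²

(a) a = (rₚ + rₐ)/2 = (3.397e+08 + 1.085e+09)/2 ≈ 7.124e+08 m
(b) With a = (rₚ + rₐ)/2 = 7.1235e+08 m, T = 2π √(a³/GM) = 2π √((7.1235e+08)³/1.343e+17) s ≈ 3.26e+05 s
(c) With a = (rₚ + rₐ)/2 = 7.1235e+08 m, ε = −GM/(2a) = −1.343e+17/(2 · 7.1235e+08) J/kg ≈ -9.427e+07 J/kg
(d) Conservation of angular momentum (rₚvₚ = rₐvₐ) gives vₚ/vₐ = rₐ/rₚ = 1.085e+09/3.397e+08 ≈ 3.194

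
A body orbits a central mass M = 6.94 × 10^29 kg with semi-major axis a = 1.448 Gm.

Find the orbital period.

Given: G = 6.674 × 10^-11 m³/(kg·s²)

Convert to SI: a = 1.448 Gm = 1.448e+09 m.
GM = G · M = 6.674e-11 · 6.94e+29 = 4.63176e+19 m³/s².
Kepler's third law: T = 2π √(a³ / GM).
Substituting a = 1.448e+09 m and GM = 4.63176e+19 m³/s²:
T = 2π √((1.448e+09)³ / 4.63176e+19) s
T ≈ 5.087e+04 s = 14.13 hours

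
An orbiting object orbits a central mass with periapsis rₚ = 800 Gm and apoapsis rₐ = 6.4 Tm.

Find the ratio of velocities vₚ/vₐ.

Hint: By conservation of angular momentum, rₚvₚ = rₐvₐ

Convert to SI: rₚ = 800 Gm = 8e+11 m; rₐ = 6.4 Tm = 6.4e+12 m.
Conservation of angular momentum gives rₚvₚ = rₐvₐ, so vₚ/vₐ = rₐ/rₚ.
vₚ/vₐ = 6.4e+12 / 8e+11 ≈ 8.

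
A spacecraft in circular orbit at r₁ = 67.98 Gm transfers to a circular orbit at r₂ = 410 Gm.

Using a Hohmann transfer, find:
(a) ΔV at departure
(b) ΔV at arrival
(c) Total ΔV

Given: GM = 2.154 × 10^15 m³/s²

Convert to SI: r₁ = 67.98 Gm = 6.798e+10 m; r₂ = 410 Gm = 4.1e+11 m.
Transfer semi-major axis: a_t = (r₁ + r₂)/2 = (6.798e+10 + 4.1e+11)/2 = 2.3899e+11 m.
Circular speeds: v₁ = √(GM/r₁) = 178.005 m/s, v₂ = √(GM/r₂) = 72.4821 m/s.
Transfer speeds (vis-viva v² = GM(2/r − 1/a_t)): v₁ᵗ = 233.149 m/s, v₂ᵗ = 38.6573 m/s.
(a) ΔV₁ = |v₁ᵗ − v₁| ≈ 55.14 m/s = 55.14 m/s.
(b) ΔV₂ = |v₂ − v₂ᵗ| ≈ 33.82 m/s = 33.82 m/s.
(c) ΔV_total = ΔV₁ + ΔV₂ ≈ 88.97 m/s = 88.97 m/s.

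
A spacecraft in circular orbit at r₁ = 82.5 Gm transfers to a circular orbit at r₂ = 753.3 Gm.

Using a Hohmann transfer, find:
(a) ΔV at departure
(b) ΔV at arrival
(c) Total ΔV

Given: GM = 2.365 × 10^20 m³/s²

Convert to SI: r₁ = 82.5 Gm = 8.25e+10 m; r₂ = 753.3 Gm = 7.533e+11 m.
Transfer semi-major axis: a_t = (r₁ + r₂)/2 = (8.25e+10 + 7.533e+11)/2 = 4.179e+11 m.
Circular speeds: v₁ = √(GM/r₁) = 53541.3 m/s, v₂ = √(GM/r₂) = 17718.7 m/s.
Transfer speeds (vis-viva v² = GM(2/r − 1/a_t)): v₁ᵗ = 71884.7 m/s, v₂ᵗ = 7872.68 m/s.
(a) ΔV₁ = |v₁ᵗ − v₁| ≈ 1.834e+04 m/s = 18.34 km/s.
(b) ΔV₂ = |v₂ − v₂ᵗ| ≈ 9846 m/s = 9.846 km/s.
(c) ΔV_total = ΔV₁ + ΔV₂ ≈ 2.819e+04 m/s = 28.19 km/s.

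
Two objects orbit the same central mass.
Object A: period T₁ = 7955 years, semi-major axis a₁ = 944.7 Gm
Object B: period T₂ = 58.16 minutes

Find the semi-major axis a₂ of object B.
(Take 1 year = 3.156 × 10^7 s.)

Convert to SI: T₁ = 7955 years = 2.5106e+11 s; a₁ = 944.7 Gm = 9.447e+11 m; T₂ = 58.16 minutes = 3489.6 s.
Kepler's third law: (T₁/T₂)² = (a₁/a₂)³ ⇒ a₂ = a₁ · (T₂/T₁)^(2/3).
T₂/T₁ = 3489.6 / 2.5106e+11 = 1.38995e-08.
a₂ = 9.447e+11 · (1.38995e-08)^(2/3) m ≈ 5.461e+06 m = 5.461 Mm.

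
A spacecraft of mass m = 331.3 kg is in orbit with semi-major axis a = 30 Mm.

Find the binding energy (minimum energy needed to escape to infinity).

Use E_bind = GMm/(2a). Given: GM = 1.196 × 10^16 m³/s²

Convert to SI: a = 30 Mm = 3e+07 m.
Total orbital energy is E = −GMm/(2a); binding energy is E_bind = −E = GMm/(2a).
E_bind = 1.196e+16 · 331.3 / (2 · 3e+07) J ≈ 6.604e+10 J = 66.04 GJ.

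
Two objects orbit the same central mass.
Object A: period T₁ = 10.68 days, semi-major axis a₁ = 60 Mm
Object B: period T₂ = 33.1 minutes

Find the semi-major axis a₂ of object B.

Convert to SI: T₁ = 10.68 days = 922752 s; a₁ = 60 Mm = 6e+07 m; T₂ = 33.1 minutes = 1986 s.
Kepler's third law: (T₁/T₂)² = (a₁/a₂)³ ⇒ a₂ = a₁ · (T₂/T₁)^(2/3).
T₂/T₁ = 1986 / 922752 = 0.00215226.
a₂ = 6e+07 · (0.00215226)^(2/3) m ≈ 1e+06 m = 1 Mm.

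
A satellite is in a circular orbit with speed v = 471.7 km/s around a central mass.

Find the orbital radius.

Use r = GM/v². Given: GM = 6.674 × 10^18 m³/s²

Convert to SI: v = 471.7 km/s = 471700 m/s.
For a circular orbit, v² = GM / r, so r = GM / v².
r = 6.674e+18 / (471700)² m ≈ 3e+07 m = 30 Mm.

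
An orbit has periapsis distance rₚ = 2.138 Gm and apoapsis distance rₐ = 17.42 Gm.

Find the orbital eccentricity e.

Convert to SI: rₚ = 2.138 Gm = 2.138e+09 m; rₐ = 17.42 Gm = 1.742e+10 m.
e = (rₐ − rₚ) / (rₐ + rₚ).
e = (1.742e+10 − 2.138e+09) / (1.742e+10 + 2.138e+09) = 1.5282e+10 / 1.9558e+10 ≈ 0.7814.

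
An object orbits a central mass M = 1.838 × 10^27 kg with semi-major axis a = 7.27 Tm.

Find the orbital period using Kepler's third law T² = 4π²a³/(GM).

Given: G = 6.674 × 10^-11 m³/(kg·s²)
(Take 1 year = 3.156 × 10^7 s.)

Convert to SI: a = 7.27 Tm = 7.27e+12 m.
GM = G · M = 6.674e-11 · 1.838e+27 = 1.22668e+17 m³/s².
Kepler's third law: T = 2π √(a³ / GM).
Substituting a = 7.27e+12 m and GM = 1.22668e+17 m³/s²:
T = 2π √((7.27e+12)³ / 1.22668e+17) s
T ≈ 3.517e+11 s = 1.114e+04 years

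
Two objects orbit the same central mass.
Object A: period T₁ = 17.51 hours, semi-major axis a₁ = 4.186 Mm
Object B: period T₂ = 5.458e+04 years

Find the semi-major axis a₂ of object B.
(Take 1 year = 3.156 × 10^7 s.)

Convert to SI: T₁ = 17.51 hours = 63036 s; a₁ = 4.186 Mm = 4.186e+06 m; T₂ = 5.458e+04 years = 1.72254e+12 s.
Kepler's third law: (T₁/T₂)² = (a₁/a₂)³ ⇒ a₂ = a₁ · (T₂/T₁)^(2/3).
T₂/T₁ = 1.72254e+12 / 63036 = 2.73264e+07.
a₂ = 4.186e+06 · (2.73264e+07)^(2/3) m ≈ 3.798e+11 m = 379.8 Gm.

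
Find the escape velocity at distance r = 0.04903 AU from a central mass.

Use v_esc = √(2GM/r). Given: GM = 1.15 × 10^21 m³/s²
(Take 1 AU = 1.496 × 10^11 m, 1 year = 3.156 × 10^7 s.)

Convert to SI: r = 0.04903 AU = 7.33489e+09 m.
Escape velocity comes from setting total energy to zero: ½v² − GM/r = 0 ⇒ v_esc = √(2GM / r).
v_esc = √(2 · 1.15e+21 / 7.33489e+09) m/s ≈ 5.6e+05 m/s = 118.1 AU/year.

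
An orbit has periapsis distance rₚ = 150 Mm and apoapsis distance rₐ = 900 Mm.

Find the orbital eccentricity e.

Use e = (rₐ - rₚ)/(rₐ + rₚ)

Convert to SI: rₚ = 150 Mm = 1.5e+08 m; rₐ = 900 Mm = 9e+08 m.
e = (rₐ − rₚ) / (rₐ + rₚ).
e = (9e+08 − 1.5e+08) / (9e+08 + 1.5e+08) = 7.5e+08 / 1.05e+09 ≈ 0.7143.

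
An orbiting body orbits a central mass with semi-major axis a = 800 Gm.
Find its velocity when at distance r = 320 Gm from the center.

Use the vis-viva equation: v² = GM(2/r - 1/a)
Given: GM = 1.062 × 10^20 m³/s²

Convert to SI: a = 800 Gm = 8e+11 m; r = 320 Gm = 3.2e+11 m.
Vis-viva: v = √(GM · (2/r − 1/a)).
2/r − 1/a = 2/3.2e+11 − 1/8e+11 = 5e-12 m⁻¹.
v = √(1.062e+20 · 5e-12) m/s ≈ 2.304e+04 m/s = 23.04 km/s.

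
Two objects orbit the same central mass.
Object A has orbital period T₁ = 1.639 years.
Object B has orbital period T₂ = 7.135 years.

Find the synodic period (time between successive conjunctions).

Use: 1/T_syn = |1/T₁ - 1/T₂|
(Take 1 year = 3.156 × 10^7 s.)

Convert to SI: T₁ = 1.639 years = 5.17268e+07 s; T₂ = 7.135 years = 2.25181e+08 s.
T_syn = |T₁ · T₂ / (T₁ − T₂)|.
T_syn = |5.17268e+07 · 2.25181e+08 / (5.17268e+07 − 2.25181e+08)| s ≈ 6.715e+07 s = 2.128 years.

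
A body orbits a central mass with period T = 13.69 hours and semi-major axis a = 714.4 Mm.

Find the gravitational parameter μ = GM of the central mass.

Convert to SI: T = 13.69 hours = 49284 s; a = 714.4 Mm = 7.144e+08 m.
GM = 4π² · a³ / T².
GM = 4π² · (7.144e+08)³ / (49284)² m³/s² ≈ 5.926e+18 m³/s² = 5.926 × 10^18 m³/s².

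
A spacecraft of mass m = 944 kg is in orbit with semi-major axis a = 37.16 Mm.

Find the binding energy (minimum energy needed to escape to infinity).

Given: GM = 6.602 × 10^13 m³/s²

Convert to SI: a = 37.16 Mm = 3.716e+07 m.
Total orbital energy is E = −GMm/(2a); binding energy is E_bind = −E = GMm/(2a).
E_bind = 6.602e+13 · 944 / (2 · 3.716e+07) J ≈ 8.386e+08 J = 838.6 MJ.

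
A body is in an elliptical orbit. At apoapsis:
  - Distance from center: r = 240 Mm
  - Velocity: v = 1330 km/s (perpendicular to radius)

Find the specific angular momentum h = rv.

Convert to SI: r = 240 Mm = 2.4e+08 m; v = 1330 km/s = 1.33e+06 m/s.
With v perpendicular to r, h = r · v.
h = 2.4e+08 · 1.33e+06 m²/s ≈ 3.192e+14 m²/s.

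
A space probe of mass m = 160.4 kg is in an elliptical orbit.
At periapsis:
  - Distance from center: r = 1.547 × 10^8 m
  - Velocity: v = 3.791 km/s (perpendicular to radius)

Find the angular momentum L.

Convert to SI: v = 3.791 km/s = 3791 m/s.
Since v is perpendicular to r, L = m · v · r.
L = 160.4 · 3791 · 1.547e+08 kg·m²/s ≈ 9.407e+13 kg·m²/s.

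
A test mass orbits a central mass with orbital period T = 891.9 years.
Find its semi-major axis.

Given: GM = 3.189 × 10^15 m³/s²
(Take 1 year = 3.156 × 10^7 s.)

Convert to SI: T = 891.9 years = 2.81484e+10 s.
Invert Kepler's third law: a = (GM · T² / (4π²))^(1/3).
Substituting T = 2.81484e+10 s and GM = 3.189e+15 m³/s²:
a = (3.189e+15 · (2.81484e+10)² / (4π²))^(1/3) m
a ≈ 4e+11 m = 400 Gm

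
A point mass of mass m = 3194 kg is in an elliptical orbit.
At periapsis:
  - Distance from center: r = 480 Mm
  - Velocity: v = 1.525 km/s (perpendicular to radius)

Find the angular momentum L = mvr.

Convert to SI: r = 480 Mm = 4.8e+08 m; v = 1.525 km/s = 1525 m/s.
Since v is perpendicular to r, L = m · v · r.
L = 3194 · 1525 · 4.8e+08 kg·m²/s ≈ 2.338e+15 kg·m²/s.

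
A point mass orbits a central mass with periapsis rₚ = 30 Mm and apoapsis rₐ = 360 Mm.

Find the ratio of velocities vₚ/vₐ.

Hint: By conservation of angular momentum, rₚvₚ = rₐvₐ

Convert to SI: rₚ = 30 Mm = 3e+07 m; rₐ = 360 Mm = 3.6e+08 m.
Conservation of angular momentum gives rₚvₚ = rₐvₐ, so vₚ/vₐ = rₐ/rₚ.
vₚ/vₐ = 3.6e+08 / 3e+07 ≈ 12.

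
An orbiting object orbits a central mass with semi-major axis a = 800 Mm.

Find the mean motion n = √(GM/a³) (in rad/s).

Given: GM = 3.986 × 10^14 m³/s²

Convert to SI: a = 800 Mm = 8e+08 m.
n = √(GM / a³).
n = √(3.986e+14 / (8e+08)³) rad/s ≈ 8.823e-07 rad/s.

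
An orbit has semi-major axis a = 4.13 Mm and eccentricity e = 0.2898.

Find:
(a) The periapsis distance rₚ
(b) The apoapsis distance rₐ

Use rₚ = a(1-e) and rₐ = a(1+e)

Convert to SI: a = 4.13 Mm = 4.13e+06 m.
(a) rₚ = a(1 − e) = 4.13e+06 · (1 − 0.2898) = 4.13e+06 · 0.7102 ≈ 2.933e+06 m = 2.933 Mm.
(b) rₐ = a(1 + e) = 4.13e+06 · (1 + 0.2898) = 4.13e+06 · 1.2898 ≈ 5.327e+06 m = 5.327 Mm.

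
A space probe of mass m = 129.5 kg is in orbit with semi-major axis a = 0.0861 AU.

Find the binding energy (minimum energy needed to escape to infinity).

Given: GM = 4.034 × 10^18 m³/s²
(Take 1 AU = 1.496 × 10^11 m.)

Convert to SI: a = 0.0861 AU = 1.28806e+10 m.
Total orbital energy is E = −GMm/(2a); binding energy is E_bind = −E = GMm/(2a).
E_bind = 4.034e+18 · 129.5 / (2 · 1.28806e+10) J ≈ 2.028e+10 J = 20.28 GJ.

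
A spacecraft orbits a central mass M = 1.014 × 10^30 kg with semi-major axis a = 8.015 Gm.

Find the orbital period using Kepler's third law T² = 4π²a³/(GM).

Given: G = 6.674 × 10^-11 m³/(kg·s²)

Convert to SI: a = 8.015 Gm = 8.015e+09 m.
GM = G · M = 6.674e-11 · 1.014e+30 = 6.76744e+19 m³/s².
Kepler's third law: T = 2π √(a³ / GM).
Substituting a = 8.015e+09 m and GM = 6.76744e+19 m³/s²:
T = 2π √((8.015e+09)³ / 6.76744e+19) s
T ≈ 5.481e+05 s = 6.343 days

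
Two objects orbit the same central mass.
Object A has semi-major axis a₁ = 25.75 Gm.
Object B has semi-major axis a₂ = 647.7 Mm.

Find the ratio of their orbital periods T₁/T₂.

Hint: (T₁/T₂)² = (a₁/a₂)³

Convert to SI: a₁ = 25.75 Gm = 2.575e+10 m; a₂ = 647.7 Mm = 6.477e+08 m.
From Kepler's third law, (T₁/T₂)² = (a₁/a₂)³, so T₁/T₂ = (a₁/a₂)^(3/2).
a₁/a₂ = 2.575e+10 / 6.477e+08 = 39.7561.
T₁/T₂ = (39.7561)^(3/2) ≈ 250.7.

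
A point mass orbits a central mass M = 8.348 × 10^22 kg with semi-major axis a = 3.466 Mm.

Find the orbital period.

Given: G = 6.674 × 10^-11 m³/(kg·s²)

Convert to SI: a = 3.466 Mm = 3.466e+06 m.
GM = G · M = 6.674e-11 · 8.348e+22 = 5.57146e+12 m³/s².
Kepler's third law: T = 2π √(a³ / GM).
Substituting a = 3.466e+06 m and GM = 5.57146e+12 m³/s²:
T = 2π √((3.466e+06)³ / 5.57146e+12) s
T ≈ 1.718e+04 s = 4.771 hours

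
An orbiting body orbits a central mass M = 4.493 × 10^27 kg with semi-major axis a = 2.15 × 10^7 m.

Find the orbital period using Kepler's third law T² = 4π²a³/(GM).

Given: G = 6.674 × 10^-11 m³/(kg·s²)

GM = G · M = 6.674e-11 · 4.493e+27 = 2.99863e+17 m³/s².
Kepler's third law: T = 2π √(a³ / GM).
Substituting a = 2.15e+07 m and GM = 2.99863e+17 m³/s²:
T = 2π √((2.15e+07)³ / 2.99863e+17) s
T ≈ 1144 s = 19.06 minutes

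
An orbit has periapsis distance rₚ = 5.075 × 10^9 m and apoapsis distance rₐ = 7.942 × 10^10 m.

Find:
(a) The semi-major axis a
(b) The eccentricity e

(a) a = (rₚ + rₐ) / 2 = (5.075e+09 + 7.942e+10) / 2 ≈ 4.225e+10 m = 4.225 × 10^10 m.
(b) e = (rₐ − rₚ) / (rₐ + rₚ) = (7.942e+10 − 5.075e+09) / (7.942e+10 + 5.075e+09) ≈ 0.8799.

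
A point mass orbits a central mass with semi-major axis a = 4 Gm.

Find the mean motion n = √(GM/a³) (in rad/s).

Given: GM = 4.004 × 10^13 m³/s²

Convert to SI: a = 4 Gm = 4e+09 m.
n = √(GM / a³).
n = √(4.004e+13 / (4e+09)³) rad/s ≈ 2.501e-08 rad/s.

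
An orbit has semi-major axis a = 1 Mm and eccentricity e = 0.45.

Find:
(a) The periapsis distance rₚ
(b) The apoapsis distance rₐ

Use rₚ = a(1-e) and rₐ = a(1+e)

Convert to SI: a = 1 Mm = 1e+06 m.
(a) rₚ = a(1 − e) = 1e+06 · (1 − 0.45) = 1e+06 · 0.55 ≈ 5.5e+05 m = 550 km.
(b) rₐ = a(1 + e) = 1e+06 · (1 + 0.45) = 1e+06 · 1.45 ≈ 1.45e+06 m = 1.45 Mm.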